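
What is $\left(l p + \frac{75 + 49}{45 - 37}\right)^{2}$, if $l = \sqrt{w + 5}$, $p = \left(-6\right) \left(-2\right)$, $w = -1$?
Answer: $\frac{6241}{4} \approx 1560.3$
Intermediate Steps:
$p = 12$
$l = 2$ ($l = \sqrt{-1 + 5} = \sqrt{4} = 2$)
$\left(l p + \frac{75 + 49}{45 - 37}\right)^{2} = \left(2 \cdot 12 + \frac{75 + 49}{45 - 37}\right)^{2} = \left(24 + \frac{124}{8}\right)^{2} = \left(24 + 124 \cdot \frac{1}{8}\right)^{2} = \left(24 + \frac{31}{2}\right)^{2} = \left(\frac{79}{2}\right)^{2} = \frac{6241}{4}$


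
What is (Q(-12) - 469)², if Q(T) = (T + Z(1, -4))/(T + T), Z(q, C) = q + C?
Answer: 14040009/64 ≈ 2.1938e+5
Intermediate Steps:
Z(q, C) = C + q
Q(T) = (-3 + T)/(2*T) (Q(T) = (T + (-4 + 1))/(T + T) = (T - 3)/((2*T)) = (-3 + T)*(1/(2*T)) = (-3 + T)/(2*T))
(Q(-12) - 469)² = ((½)*(-3 - 12)/(-12) - 469)² = ((½)*(-1/12)*(-15) - 469)² = (5/8 - 469)² = (-3747/8)² = 14040009/64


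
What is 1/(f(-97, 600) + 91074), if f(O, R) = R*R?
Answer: 1/451074 ≈ 2.2169e-6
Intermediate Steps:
f(O, R) = R**2
1/(f(-97, 600) + 91074) = 1/(600**2 + 91074) = 1/(360000 + 91074) = 1/451074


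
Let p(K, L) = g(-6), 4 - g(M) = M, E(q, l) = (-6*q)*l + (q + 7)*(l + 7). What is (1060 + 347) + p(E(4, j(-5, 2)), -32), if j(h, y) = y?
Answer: 1417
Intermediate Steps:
E(q, l) = (7 + l)*(7 + q) - 6*l*q (E(q, l) = -6*l*q + (7 + q)*(7 + l) = -6*l*q + (7 + l)*(7 + q) = (7 + l)*(7 + q) - 6*l*q)
g(M) = 4 - M
p(K, L) = 10 (p(K, L) = 4 - 1*(-6) = 4 + 6 = 10)
(1060 + 347) + p(E(4, j(-5, 2)), -32) = (1060 + 347) + 10 = 1407 + 10 = 1417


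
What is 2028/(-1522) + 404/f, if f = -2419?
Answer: -2760310/1840859 ≈ -1.4995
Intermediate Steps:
2028/(-1522) + 404/f = 2028/(-1522) + 404/(-2419) = 2028*(-1/1522) + 404*(-1/2419) = -1014/761 - 404/2419 = -2760310/1840859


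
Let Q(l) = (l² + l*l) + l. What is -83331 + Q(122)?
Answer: -53441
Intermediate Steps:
Q(l) = l + 2*l² (Q(l) = (l² + l²) + l = 2*l² + l = l + 2*l²)
-83331 + Q(122) = -83331 + 122*(1 + 2*122) = -83331 + 122*(1 + 244) = -83331 + 122*245 = -83331 + 29890 = -53441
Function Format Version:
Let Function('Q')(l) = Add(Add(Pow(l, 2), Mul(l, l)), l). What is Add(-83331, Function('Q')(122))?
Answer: -53441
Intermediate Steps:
Function('Q')(l) = Add(l, Mul(2, Pow(l, 2))) (Function('Q')(l) = Add(Add(Pow(l, 2), Pow(l, 2)), l) = Add(Mul(2, Pow(l, 2)), l) = Add(l, Mul(2, Pow(l, 2))))
Add(-83331, Function('Q')(122)) = Add(-83331, Mul(122, Add(1, Mul(2, 122)))) = Add(-83331, Mul(122, Add(1, 244))) = Add(-83331, Mul(122, 245)) = Add(-83331, 29890) = -53441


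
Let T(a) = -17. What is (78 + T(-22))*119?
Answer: 7259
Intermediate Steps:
(78 + T(-22))*119 = (78 - 17)*119 = 61*119 = 7259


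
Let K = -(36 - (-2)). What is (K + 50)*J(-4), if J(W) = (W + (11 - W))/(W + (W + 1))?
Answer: -132/7 ≈ -18.857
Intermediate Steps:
J(W) = 11/(1 + 2*W) (J(W) = 11/(W + (1 + W)) = 11/(1 + 2*W))
K = -38 (K = -(36 - 2*(-1)) = -(36 + 2) = -1*38 = -38)
(K + 50)*J(-4) = (-38 + 50)*(11/(1 + 2*(-4))) = 12*(11/(1 - 8)) = 12*(11/(-7)) = 12*(11*(-⅐)) = 12*(-11/7) = -132/7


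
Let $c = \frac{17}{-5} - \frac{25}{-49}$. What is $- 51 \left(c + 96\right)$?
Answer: $- \frac{1163412}{245} \approx -4748.6$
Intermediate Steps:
$c = - \frac{708}{245}$ ($c = 17 \left(- \frac{1}{5}\right) - - \frac{25}{49} = - \frac{17}{5} + \frac{25}{49} = - \frac{708}{245} \approx -2.8898$)
$- 51 \left(c + 96\right) = - 51 \left(- \frac{708}{245} + 96\right) = \left(-51\right) \frac{22812}{245} = - \frac{1163412}{245}$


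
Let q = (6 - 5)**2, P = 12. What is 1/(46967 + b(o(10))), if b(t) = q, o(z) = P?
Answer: 1/46968 ≈ 2.1291e-5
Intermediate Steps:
q = 1 (q = 1**2 = 1)
o(z) = 12
b(t) = 1
1/(46967 + b(o(10))) = 1/(46967 + 1) = 1/46968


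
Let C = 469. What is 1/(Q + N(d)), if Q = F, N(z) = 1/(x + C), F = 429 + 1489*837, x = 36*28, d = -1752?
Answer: 1477/1841408395 ≈ 8.0210e-7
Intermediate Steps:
x = 1008
F = 1246722 (F = 429 + 1246293 = 1246722)
N(z) = 1/1477 (N(z) = 1/(1008 + 469) = 1/1477)
Q = 1246722
1/(Q + N(d)) = 1/(1246722 + 1/1477) = 1/(1841408395/1477) = 1477/1841408395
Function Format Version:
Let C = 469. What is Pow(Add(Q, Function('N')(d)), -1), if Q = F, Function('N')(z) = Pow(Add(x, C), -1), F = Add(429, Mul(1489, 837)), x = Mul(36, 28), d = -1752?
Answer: Rational(1477, 1841408395) ≈ 8.0210e-7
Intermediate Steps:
x = 1008
F = 1246722 (F = Add(429, 1246293) = 1246722)
Function('N')(z) = Rational(1, 1477) (Function('N')(z) = Pow(Add(1008, 469), -1) = Pow(1477, -1) = Rational(1, 1477))
Q = 1246722
Pow(Add(Q, Function('N')(d)), -1) = Pow(Add(1246722, Rational(1, 1477)), -1) = Pow(Rational(1841408395, 1477), -1) = Rational(1477, 1841408395)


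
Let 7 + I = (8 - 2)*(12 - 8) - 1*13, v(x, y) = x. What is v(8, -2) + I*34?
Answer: 144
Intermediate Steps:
I = 4 (I = -7 + ((8 - 2)*(12 - 8) - 1*13) = -7 + (6*4 - 13) = -7 + (24 - 13) = -7 + 11 = 4)
v(8, -2) + I*34 = 8 + 4*34 = 8 + 136 = 144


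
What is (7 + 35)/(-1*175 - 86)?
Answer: -14/87 ≈ -0.16092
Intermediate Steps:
(7 + 35)/(-1*175 - 86) = 42/(-175 - 86) = 42/(-261) = 42*(-1/261) = -14/87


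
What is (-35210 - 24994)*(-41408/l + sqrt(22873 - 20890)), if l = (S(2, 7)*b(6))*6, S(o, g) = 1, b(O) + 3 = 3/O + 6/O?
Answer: -830975744/3 - 60204*sqrt(1983) ≈ -2.7967e+8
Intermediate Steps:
b(O) = -3 + 9/O (b(O) = -3 + (3/O + 6/O) = -3 + 9/O)
l = -9 (l = (1*(-3 + 9/6))*6 = (1*(-3 + 9*(1/6)))*6 = (1*(-3 + 3/2))*6 = (1*(-3/2))*6 = -3/2*6 = -9)
(-35210 - 24994)*(-41408/l + sqrt(22873 - 20890)) = (-35210 - 24994)*(-41408/(-9) + sqrt(22873 - 20890)) = -60204*(-41408*(-1/9) + sqrt(1983)) = -60204*(41408/9 + sqrt(1983)) = -830975744/3 - 60204*sqrt(1983)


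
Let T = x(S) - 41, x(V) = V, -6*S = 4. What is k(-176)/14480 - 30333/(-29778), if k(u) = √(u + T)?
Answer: 10111/9926 + I*√1959/43440 ≈ 1.0186 + 0.0010189*I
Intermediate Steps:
S = -⅔ (S = -⅙*4 = -⅔ ≈ -0.66667)
T = -125/3 (T = -⅔ - 41 = -125/3 ≈ -41.667)
k(u) = √(-125/3 + u) (k(u) = √(u - 125/3) = √(-125/3 + u))
k(-176)/14480 - 30333/(-29778) = (√(-375 + 9*(-176))/3)/14480 - 30333/(-29778) = (√(-375 - 1584)/3)*(1/14480) - 30333*(-1/29778) = (√(-1959)/3)*(1/14480) + 10111/9926 = ((I*√1959)/3)*(1/14480) + 10111/9926 = (I*√1959/3)*(1/14480) + 10111/9926 = I*√1959/43440 + 10111/9926 = 10111/9926 + I*√1959/43440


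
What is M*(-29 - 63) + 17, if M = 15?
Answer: -1363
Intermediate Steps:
M*(-29 - 63) + 17 = 15*(-29 - 63) + 17 = 15*(-92) + 17 = -1380 + 17 = -1363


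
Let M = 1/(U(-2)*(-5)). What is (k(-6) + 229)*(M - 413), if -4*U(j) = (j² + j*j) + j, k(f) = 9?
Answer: -1473934/15 ≈ -98262.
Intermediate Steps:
U(j) = -j²/2 - j/4 (U(j) = -((j² + j*j) + j)/4 = -((j² + j²) + j)/4 = -(2*j² + j)/4 = -(j + 2*j²)/4 = -j²/2 - j/4)
M = 2/15 (M = 1/(-¼*(-2)*(1 + 2*(-2))*(-5)) = 1/(-¼*(-2)*(1 - 4)*(-5)) = 1/(-¼*(-2)*(-3)*(-5)) = 1/(-3/2*(-5)) = 1/(15/2) = 2/15 ≈ 0.13333)
(k(-6) + 229)*(M - 413) = (9 + 229)*(2/15 - 413) = 238*(-6193/15) = -1473934/15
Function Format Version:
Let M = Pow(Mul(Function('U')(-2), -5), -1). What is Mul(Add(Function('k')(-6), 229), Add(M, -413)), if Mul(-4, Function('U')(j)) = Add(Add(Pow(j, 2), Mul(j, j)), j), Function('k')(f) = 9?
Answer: Rational(-1473934, 15) ≈ -98262.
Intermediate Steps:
Function('U')(j) = Add(Mul(Rational(-1, 2), Pow(j, 2)), Mul(Rational(-1, 4), j)) (Function('U')(j) = Mul(Rational(-1, 4), Add(Add(Pow(j, 2), Mul(j, j)), j)) = Mul(Rational(-1, 4), Add(Add(Pow(j, 2), Pow(j, 2)), j)) = Mul(Rational(-1, 4), Add(Mul(2, Pow(j, 2)), j)) = Mul(Rational(-1, 4), Add(j, Mul(2, Pow(j, 2)))) = Add(Mul(Rational(-1, 2), Pow(j, 2)), Mul(Rational(-1, 4), j)))
M = Rational(2, 15) (M = Pow(Mul(Mul(Rational(-1, 4), -2, Add(1, Mul(2, -2))), -5), -1) = Pow(Mul(Mul(Rational(-1, 4), -2, Add(1, -4)), -5), -1) = Pow(Mul(Mul(Rational(-1, 4), -2, -3), -5), -1) = Pow(Mul(Rational(-3, 2), -5), -1) = Pow(Rational(15, 2), -1) = Rational(2, 15) ≈ 0.13333)
Mul(Add(Function('k')(-6), 229), Add(M, -413)) = Mul(Add(9, 229), Add(Rational(2, 15), -413)) = Mul(238, Rational(-6193, 15)) = Rational(-1473934, 15)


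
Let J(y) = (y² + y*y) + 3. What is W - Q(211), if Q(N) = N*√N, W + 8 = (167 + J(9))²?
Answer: 110216 - 211*√211 ≈ 1.0715e+5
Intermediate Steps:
J(y) = 3 + 2*y² (J(y) = (y² + y²) + 3 = 2*y² + 3 = 3 + 2*y²)
W = 110216 (W = -8 + (167 + (3 + 2*9²))² = -8 + (167 + (3 + 2*81))² = -8 + (167 + (3 + 162))² = -8 + (167 + 165)² = -8 + 332² = -8 + 110224 = 110216)
Q(N) = N^(3/2)
W - Q(211) = 110216 - 211^(3/2) = 110216 - 211*√211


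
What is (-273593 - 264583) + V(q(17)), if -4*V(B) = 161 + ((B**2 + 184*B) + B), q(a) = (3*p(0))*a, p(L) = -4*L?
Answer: -2152865/4 ≈ -5.3822e+5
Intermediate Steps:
q(a) = 0 (q(a) = (3*(-4*0))*a = (3*0)*a = 0*a = 0)
V(B) = -161/4 - 185*B/4 - B**2/4 (V(B) = -(161 + ((B**2 + 184*B) + B))/4 = -(161 + (B**2 + 185*B))/4 = -(161 + B**2 + 185*B)/4 = -161/4 - 185*B/4 - B**2/4)
(-273593 - 264583) + V(q(17)) = (-273593 - 264583) + (-161/4 - 185/4*0 - 1/4*0**2) = -538176 + (-161/4 + 0 - 1/4*0) = -538176 + (-161/4 + 0 + 0) = -538176 - 161/4 = -2152865/4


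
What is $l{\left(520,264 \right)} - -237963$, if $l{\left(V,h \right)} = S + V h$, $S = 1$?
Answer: $375244$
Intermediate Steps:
$l{\left(V,h \right)} = 1 + V h$
$l{\left(520,264 \right)} - -237963 = \left(1 + 520 \cdot 264\right) - -237963 = \left(1 + 137280\right) + 237963 = 137281 + 237963 = 375244$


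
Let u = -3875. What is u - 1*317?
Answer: -4192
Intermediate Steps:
u - 1*317 = -3875 - 1*317 = -3875 - 317 = -4192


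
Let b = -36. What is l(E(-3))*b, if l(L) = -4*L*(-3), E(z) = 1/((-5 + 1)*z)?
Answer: -36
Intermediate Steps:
E(z) = -1/(4*z) (E(z) = 1/((-4)*z) = -1/(4*z))
l(L) = 12*L
l(E(-3))*b = (12*(-¼/(-3)))*(-36) = (12*(-¼*(-⅓)))*(-36) = (12*(1/12))*(-36) = 1*(-36) = -36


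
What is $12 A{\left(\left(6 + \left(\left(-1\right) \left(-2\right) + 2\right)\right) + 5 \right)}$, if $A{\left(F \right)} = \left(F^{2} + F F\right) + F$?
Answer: $5580$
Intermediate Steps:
$A{\left(F \right)} = F + 2 F^{2}$ ($A{\left(F \right)} = \left(F^{2} + F^{2}\right) + F = 2 F^{2} + F = F + 2 F^{2}$)
$12 A{\left(\left(6 + \left(\left(-1\right) \left(-2\right) + 2\right)\right) + 5 \right)} = 12 \left(\left(6 + \left(\left(-1\right) \left(-2\right) + 2\right)\right) + 5\right) \left(1 + 2 \left(\left(6 + \left(\left(-1\right) \left(-2\right) + 2\right)\right) + 5\right)\right) = 12 \left(\left(6 + \left(2 + 2\right)\right) + 5\right) \left(1 + 2 \left(\left(6 + \left(2 + 2\right)\right) + 5\right)\right) = 12 \left(\left(6 + 4\right) + 5\right) \left(1 + 2 \left(\left(6 + 4\right) + 5\right)\right) = 12 \left(10 + 5\right) \left(1 + 2 \left(10 + 5\right)\right) = 12 \cdot 15 \left(1 + 2 \cdot 15\right) = 12 \cdot 15 \left(1 + 30\right) = 12 \cdot 15 \cdot 31 = 12 \cdot 465 = 5580$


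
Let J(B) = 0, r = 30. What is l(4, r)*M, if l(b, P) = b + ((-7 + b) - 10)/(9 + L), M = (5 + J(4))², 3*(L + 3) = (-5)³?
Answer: 11675/107 ≈ 109.11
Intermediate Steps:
L = -134/3 (L = -3 + (⅓)*(-5)³ = -3 + (⅓)*(-125) = -3 - 125/3 = -134/3 ≈ -44.667)
M = 25 (M = (5 + 0)² = 5² = 25)
l(b, P) = 51/107 + 104*b/107 (l(b, P) = b + ((-7 + b) - 10)/(9 - 134/3) = b + (-17 + b)/(-107/3) = b + (-17 + b)*(-3/107) = b + (51/107 - 3*b/107) = 51/107 + 104*b/107)
l(4, r)*M = (51/107 + (104/107)*4)*25 = (51/107 + 416/107)*25 = (467/107)*25 = 11675/107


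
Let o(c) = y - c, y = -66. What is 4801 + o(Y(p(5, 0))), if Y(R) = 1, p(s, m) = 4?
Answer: 4734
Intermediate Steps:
o(c) = -66 - c
4801 + o(Y(p(5, 0))) = 4801 + (-66 - 1*1) = 4801 + (-66 - 1) = 4801 - 67 = 4734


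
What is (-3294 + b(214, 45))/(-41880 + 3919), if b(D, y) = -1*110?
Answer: 3404/37961 ≈ 0.089671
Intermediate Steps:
b(D, y) = -110
(-3294 + b(214, 45))/(-41880 + 3919) = (-3294 - 110)/(-41880 + 3919) = -3404/(-37961) = -3404*(-1/37961) = 3404/37961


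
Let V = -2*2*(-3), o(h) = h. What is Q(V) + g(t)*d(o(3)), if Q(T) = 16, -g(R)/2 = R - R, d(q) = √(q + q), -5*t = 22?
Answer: 16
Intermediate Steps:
V = 12 (V = -4*(-3) = 12)
t = -22/5 (t = -⅕*22 = -22/5 ≈ -4.4000)
d(q) = √2*√q (d(q) = √(2*q) = √2*√q)
g(R) = 0 (g(R) = -2*(R - R) = -2*0 = 0)
Q(V) + g(t)*d(o(3)) = 16 + 0*(√2*√3) = 16 + 0*√6 = 16 + 0 = 16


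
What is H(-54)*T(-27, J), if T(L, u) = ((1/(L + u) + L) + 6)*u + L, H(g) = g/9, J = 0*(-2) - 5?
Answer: -7503/16 ≈ -468.94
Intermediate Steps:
J = -5 (J = 0 - 5 = -5)
H(g) = g/9 (H(g) = g*(⅑) = g/9)
T(L, u) = L + u*(6 + L + 1/(L + u)) (T(L, u) = ((L + 1/(L + u)) + 6)*u + L = (6 + L + 1/(L + u))*u + L = u*(6 + L + 1/(L + u)) + L = L + u*(6 + L + 1/(L + u)))
H(-54)*T(-27, J) = ((⅑)*(-54))*((-5 + (-27)² + 6*(-5)² - 27*(-5)² - 5*(-27)² + 7*(-27)*(-5))/(-27 - 5)) = -6*(-5 + 729 + 6*25 - 27*25 - 5*729 + 945)/(-32) = -(-3)*(-5 + 729 + 150 - 675 - 3645 + 945)/16 = -(-3)*(-2501)/16 = -6*2501/32 = -7503/16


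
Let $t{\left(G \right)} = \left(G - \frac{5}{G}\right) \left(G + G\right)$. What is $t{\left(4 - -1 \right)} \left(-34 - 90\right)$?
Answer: $-4960$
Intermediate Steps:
$t{\left(G \right)} = 2 G \left(G - \frac{5}{G}\right)$ ($t{\left(G \right)} = \left(G - \frac{5}{G}\right) 2 G = 2 G \left(G - \frac{5}{G}\right)$)
$t{\left(4 - -1 \right)} \left(-34 - 90\right) = \left(-10 + 2 \left(4 - -1\right)^{2}\right) \left(-34 - 90\right) = \left(-10 + 2 \left(4 + 1\right)^{2}\right) \left(-124\right) = \left(-10 + 2 \cdot 5^{2}\right) \left(-124\right) = \left(-10 + 2 \cdot 25\right) \left(-124\right) = \left(-10 + 50\right) \left(-124\right) = 40 \left(-124\right) = -4960$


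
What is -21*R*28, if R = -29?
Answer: 17052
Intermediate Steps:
-21*R*28 = -21*(-29)*28 = 609*28 = 17052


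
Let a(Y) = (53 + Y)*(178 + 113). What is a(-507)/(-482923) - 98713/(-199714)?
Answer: 74055793495/96446484022 ≈ 0.76784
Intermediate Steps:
a(Y) = 15423 + 291*Y (a(Y) = (53 + Y)*291 = 15423 + 291*Y)
a(-507)/(-482923) - 98713/(-199714) = (15423 + 291*(-507))/(-482923) - 98713/(-199714) = (15423 - 147537)*(-1/482923) - 98713*(-1/199714) = -132114*(-1/482923) + 98713/199714 = 132114/482923 + 98713/199714 = 74055793495/96446484022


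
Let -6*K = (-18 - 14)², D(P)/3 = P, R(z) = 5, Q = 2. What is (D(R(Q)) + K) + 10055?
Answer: 29698/3 ≈ 9899.3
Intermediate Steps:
D(P) = 3*P
K = -512/3 (K = -(-18 - 14)²/6 = -⅙*(-32)² = -⅙*1024 = -512/3 ≈ -170.67)
(D(R(Q)) + K) + 10055 = (3*5 - 512/3) + 10055 = (15 - 512/3) + 10055 = -467/3 + 10055 = 29698/3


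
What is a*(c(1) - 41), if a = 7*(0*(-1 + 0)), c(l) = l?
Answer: 0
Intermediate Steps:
a = 0 (a = 7*(0*(-1)) = 7*0 = 0)
a*(c(1) - 41) = 0*(1 - 41) = 0*(-40) = 0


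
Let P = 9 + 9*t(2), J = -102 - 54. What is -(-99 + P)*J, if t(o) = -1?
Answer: -15444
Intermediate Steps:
J = -156
P = 0 (P = 9 + 9*(-1) = 9 - 9 = 0)
-(-99 + P)*J = -(-99 + 0)*(-156) = -(-99)*(-156) = -1*15444 = -15444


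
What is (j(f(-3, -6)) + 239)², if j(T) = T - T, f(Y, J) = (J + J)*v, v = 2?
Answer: 57121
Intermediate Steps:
f(Y, J) = 4*J (f(Y, J) = (J + J)*2 = (2*J)*2 = 4*J)
j(T) = 0
(j(f(-3, -6)) + 239)² = (0 + 239)² = 239² = 57121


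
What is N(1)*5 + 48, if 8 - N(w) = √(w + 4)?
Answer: 88 - 5*√5 ≈ 76.820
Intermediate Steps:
N(w) = 8 - √(4 + w) (N(w) = 8 - √(w + 4) = 8 - √(4 + w))
N(1)*5 + 48 = (8 - √(4 + 1))*5 + 48 = (8 - √5)*5 + 48 = (40 - 5*√5) + 48 = 88 - 5*√5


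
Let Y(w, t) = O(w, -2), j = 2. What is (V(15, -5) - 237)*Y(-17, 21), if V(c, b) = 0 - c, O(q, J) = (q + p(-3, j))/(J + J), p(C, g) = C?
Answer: -1260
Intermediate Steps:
O(q, J) = (-3 + q)/(2*J) (O(q, J) = (q - 3)/(J + J) = (-3 + q)/((2*J)) = (-3 + q)*(1/(2*J)) = (-3 + q)/(2*J))
Y(w, t) = ¾ - w/4 (Y(w, t) = (½)*(-3 + w)/(-2) = (½)*(-½)*(-3 + w) = ¾ - w/4)
V(c, b) = -c
(V(15, -5) - 237)*Y(-17, 21) = (-1*15 - 237)*(¾ - ¼*(-17)) = (-15 - 237)*(¾ + 17/4) = -252*5 = -1260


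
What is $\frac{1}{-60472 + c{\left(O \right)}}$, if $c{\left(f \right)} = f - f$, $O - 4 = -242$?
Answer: $- \frac{1}{60472} \approx -1.6537 \cdot 10^{-5}$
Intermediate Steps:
$O = -238$ ($O = 4 - 242 = -238$)
$c{\left(f \right)} = 0$
$\frac{1}{-60472 + c{\left(O \right)}} = \frac{1}{-60472 + 0} = \frac{1}{-60472} = - \frac{1}{60472}$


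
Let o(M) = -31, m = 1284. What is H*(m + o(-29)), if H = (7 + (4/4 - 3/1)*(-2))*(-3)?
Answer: -41349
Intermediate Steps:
H = -33 (H = (7 + (4*(¼) - 3*1)*(-2))*(-3) = (7 + (1 - 3)*(-2))*(-3) = (7 - 2*(-2))*(-3) = (7 + 4)*(-3) = 11*(-3) = -33)
H*(m + o(-29)) = -33*(1284 - 31) = -33*1253 = -41349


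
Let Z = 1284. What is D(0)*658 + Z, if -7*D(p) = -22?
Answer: 3352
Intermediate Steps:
D(p) = 22/7 (D(p) = -⅐*(-22) = 22/7)
D(0)*658 + Z = (22/7)*658 + 1284 = 2068 + 1284 = 3352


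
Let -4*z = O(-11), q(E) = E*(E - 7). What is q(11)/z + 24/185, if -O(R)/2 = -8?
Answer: -2011/185 ≈ -10.870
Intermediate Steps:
q(E) = E*(-7 + E)
O(R) = 16 (O(R) = -2*(-8) = 16)
z = -4 (z = -1/4*16 = -4)
q(11)/z + 24/185 = (11*(-7 + 11))/(-4) + 24/185 = (11*4)*(-1/4) + 24*(1/185) = 44*(-1/4) + 24/185 = -11 + 24/185 = -2011/185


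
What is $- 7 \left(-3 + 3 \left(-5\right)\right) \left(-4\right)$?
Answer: $-504$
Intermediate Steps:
$- 7 \left(-3 + 3 \left(-5\right)\right) \left(-4\right) = - 7 \left(-3 - 15\right) \left(-4\right) = \left(-7\right) \left(-18\right) \left(-4\right) = 126 \left(-4\right) = -504$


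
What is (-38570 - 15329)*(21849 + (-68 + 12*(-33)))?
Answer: -1152630115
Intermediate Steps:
(-38570 - 15329)*(21849 + (-68 + 12*(-33))) = -53899*(21849 + (-68 - 396)) = -53899*(21849 - 464) = -53899*21385 = -1152630115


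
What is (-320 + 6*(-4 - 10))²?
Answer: 163216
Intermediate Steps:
(-320 + 6*(-4 - 10))² = (-320 + 6*(-14))² = (-320 - 84)² = (-404)² = 163216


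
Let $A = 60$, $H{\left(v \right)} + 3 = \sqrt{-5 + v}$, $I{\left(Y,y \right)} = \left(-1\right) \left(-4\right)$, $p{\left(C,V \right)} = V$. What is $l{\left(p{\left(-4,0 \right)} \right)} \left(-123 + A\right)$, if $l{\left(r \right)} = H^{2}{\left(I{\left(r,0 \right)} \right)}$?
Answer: $-504 + 378 i \approx -504.0 + 378.0 i$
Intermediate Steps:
$I{\left(Y,y \right)} = 4$
$H{\left(v \right)} = -3 + \sqrt{-5 + v}$
$l{\left(r \right)} = \left(-3 + i\right)^{2}$ ($l{\left(r \right)} = \left(-3 + \sqrt{-5 + 4}\right)^{2} = \left(-3 + \sqrt{-1}\right)^{2} = \left(-3 + i\right)^{2}$)
$l{\left(p{\left(-4,0 \right)} \right)} \left(-123 + A\right) = \left(3 - i\right)^{2} \left(-123 + 60\right) = \left(3 - i\right)^{2} \left(-63\right) = - 63 \left(3 - i\right)^{2}$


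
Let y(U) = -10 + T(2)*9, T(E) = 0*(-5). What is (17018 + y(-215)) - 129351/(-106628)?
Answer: 1813658375/106628 ≈ 17009.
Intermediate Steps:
T(E) = 0
y(U) = -10 (y(U) = -10 + 0*9 = -10 + 0 = -10)
(17018 + y(-215)) - 129351/(-106628) = (17018 - 10) - 129351/(-106628) = 17008 - 129351*(-1/106628) = 17008 + 129351/106628 = 1813658375/106628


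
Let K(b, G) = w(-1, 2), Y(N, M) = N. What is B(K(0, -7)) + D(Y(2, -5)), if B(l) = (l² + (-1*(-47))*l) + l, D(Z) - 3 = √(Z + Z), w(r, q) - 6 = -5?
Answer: 54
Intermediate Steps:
w(r, q) = 1 (w(r, q) = 6 - 5 = 1)
K(b, G) = 1
D(Z) = 3 + √2*√Z (D(Z) = 3 + √(Z + Z) = 3 + √(2*Z) = 3 + √2*√Z)
B(l) = l² + 48*l (B(l) = (l² + 47*l) + l = l² + 48*l)
B(K(0, -7)) + D(Y(2, -5)) = 1*(48 + 1) + (3 + √2*√2) = 1*49 + (3 + 2) = 49 + 5 = 54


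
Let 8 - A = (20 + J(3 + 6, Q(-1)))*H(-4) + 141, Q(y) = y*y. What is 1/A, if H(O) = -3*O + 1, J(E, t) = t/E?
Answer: -9/3550 ≈ -0.0025352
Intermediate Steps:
Q(y) = y²
H(O) = 1 - 3*O
A = -3550/9 (A = 8 - ((20 + (-1)²/(3 + 6))*(1 - 3*(-4)) + 141) = 8 - ((20 + 1/9)*(1 + 12) + 141) = 8 - ((20 + 1*(⅑))*13 + 141) = 8 - ((20 + ⅑)*13 + 141) = 8 - ((181/9)*13 + 141) = 8 - (2353/9 + 141) = 8 - 1*3622/9 = 8 - 3622/9 = -3550/9 ≈ -394.44)
1/A = 1/(-3550/9) = -9/3550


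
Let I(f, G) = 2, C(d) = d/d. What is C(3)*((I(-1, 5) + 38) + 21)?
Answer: 61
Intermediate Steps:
C(d) = 1
C(3)*((I(-1, 5) + 38) + 21) = 1*((2 + 38) + 21) = 1*(40 + 21) = 1*61 = 61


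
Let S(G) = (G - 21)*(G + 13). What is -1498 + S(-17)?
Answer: -1346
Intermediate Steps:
S(G) = (-21 + G)*(13 + G)
-1498 + S(-17) = -1498 + (-273 + (-17)² - 8*(-17)) = -1498 + (-273 + 289 + 136) = -1498 + 152 = -1346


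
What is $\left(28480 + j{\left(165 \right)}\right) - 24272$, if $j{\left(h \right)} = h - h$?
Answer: $4208$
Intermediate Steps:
$j{\left(h \right)} = 0$
$\left(28480 + j{\left(165 \right)}\right) - 24272 = \left(28480 + 0\right) - 24272 = 28480 - 24272 = 4208$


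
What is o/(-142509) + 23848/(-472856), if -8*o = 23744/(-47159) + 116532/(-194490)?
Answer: -123698350095839603/2452632730339223820 ≈ -0.050435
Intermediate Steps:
o = 40132949/291173140 (o = -(23744/(-47159) + 116532/(-194490))/8 = -(23744*(-1/47159) + 116532*(-1/194490))/8 = -(-3392/6737 - 6474/10805)/8 = -⅛*(-80265898/72793285) = 40132949/291173140 ≈ 0.13783)
o/(-142509) + 23848/(-472856) = (40132949/291173140)/(-142509) + 23848/(-472856) = (40132949/291173140)*(-1/142509) + 23848*(-1/472856) = -40132949/41494793008260 - 2981/59107 = -123698350095839603/2452632730339223820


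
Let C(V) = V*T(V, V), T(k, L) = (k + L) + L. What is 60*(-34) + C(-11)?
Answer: -1677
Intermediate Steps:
T(k, L) = k + 2*L (T(k, L) = (L + k) + L = k + 2*L)
C(V) = 3*V² (C(V) = V*(V + 2*V) = V*(3*V) = 3*V²)
60*(-34) + C(-11) = 60*(-34) + 3*(-11)² = -2040 + 3*121 = -2040 + 363 = -1677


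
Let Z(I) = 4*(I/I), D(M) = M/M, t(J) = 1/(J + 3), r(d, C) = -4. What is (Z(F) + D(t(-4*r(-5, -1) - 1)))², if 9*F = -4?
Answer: 25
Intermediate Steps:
t(J) = 1/(3 + J)
D(M) = 1
F = -4/9 (F = (⅑)*(-4) = -4/9 ≈ -0.44444)
Z(I) = 4 (Z(I) = 4*1 = 4)
(Z(F) + D(t(-4*r(-5, -1) - 1)))² = (4 + 1)² = 5² = 25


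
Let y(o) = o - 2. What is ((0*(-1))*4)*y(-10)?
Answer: 0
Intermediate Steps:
y(o) = -2 + o
((0*(-1))*4)*y(-10) = ((0*(-1))*4)*(-2 - 10) = (0*4)*(-12) = 0*(-12) = 0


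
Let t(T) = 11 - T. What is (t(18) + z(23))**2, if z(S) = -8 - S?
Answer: 1444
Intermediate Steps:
(t(18) + z(23))**2 = ((11 - 1*18) + (-8 - 1*23))**2 = ((11 - 18) + (-8 - 23))**2 = (-7 - 31)**2 = (-38)**2 = 1444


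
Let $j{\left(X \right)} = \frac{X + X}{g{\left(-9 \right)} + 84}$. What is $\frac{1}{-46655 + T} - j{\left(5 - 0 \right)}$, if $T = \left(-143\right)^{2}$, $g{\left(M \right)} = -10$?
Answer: $- \frac{131067}{969622} \approx -0.13517$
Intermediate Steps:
$T = 20449$
$j{\left(X \right)} = \frac{X}{37}$ ($j{\left(X \right)} = \frac{X + X}{-10 + 84} = \frac{2 X}{74} = 2 X \frac{1}{74} = \frac{X}{37}$)
$\frac{1}{-46655 + T} - j{\left(5 - 0 \right)} = \frac{1}{-46655 + 20449} - \frac{5 - 0}{37} = \frac{1}{-26206} - \frac{5 + 0}{37} = - \frac{1}{26206} - \frac{1}{37} \cdot 5 = - \frac{1}{26206} - \frac{5}{37} = - \frac{131067}{969622}$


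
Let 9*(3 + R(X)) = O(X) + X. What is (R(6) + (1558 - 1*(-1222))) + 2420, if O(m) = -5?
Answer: 46774/9 ≈ 5197.1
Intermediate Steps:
R(X) = -32/9 + X/9 (R(X) = -3 + (-5 + X)/9 = -3 + (-5/9 + X/9) = -32/9 + X/9)
(R(6) + (1558 - 1*(-1222))) + 2420 = ((-32/9 + (⅑)*6) + (1558 - 1*(-1222))) + 2420 = ((-32/9 + ⅔) + (1558 + 1222)) + 2420 = (-26/9 + 2780) + 2420 = 24994/9 + 2420 = 46774/9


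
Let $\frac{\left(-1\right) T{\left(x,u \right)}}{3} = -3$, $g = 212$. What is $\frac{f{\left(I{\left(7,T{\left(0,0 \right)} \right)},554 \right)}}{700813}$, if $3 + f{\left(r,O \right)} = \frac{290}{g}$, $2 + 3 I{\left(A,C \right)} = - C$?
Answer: $- \frac{173}{74286178} \approx -2.3288 \cdot 10^{-6}$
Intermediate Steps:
$T{\left(x,u \right)} = 9$ ($T{\left(x,u \right)} = \left(-3\right) \left(-3\right) = 9$)
$I{\left(A,C \right)} = - \frac{2}{3} - \frac{C}{3}$ ($I{\left(A,C \right)} = - \frac{2}{3} + \frac{\left(-1\right) C}{3} = - \frac{2}{3} - \frac{C}{3}$)
$f{\left(r,O \right)} = - \frac{173}{106}$ ($f{\left(r,O \right)} = -3 + \frac{290}{212} = -3 + 290 \cdot \frac{1}{212} = -3 + \frac{145}{106} = - \frac{173}{106}$)
$\frac{f{\left(I{\left(7,T{\left(0,0 \right)} \right)},554 \right)}}{700813} = - \frac{173}{106 \cdot 700813} = \left(- \frac{173}{106}\right) \frac{1}{700813} = - \frac{173}{74286178}$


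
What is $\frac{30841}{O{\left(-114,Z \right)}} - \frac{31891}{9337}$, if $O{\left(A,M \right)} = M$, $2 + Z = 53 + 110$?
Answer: $\frac{282827966}{1503257} \approx 188.14$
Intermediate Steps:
$Z = 161$ ($Z = -2 + \left(53 + 110\right) = -2 + 163 = 161$)
$\frac{30841}{O{\left(-114,Z \right)}} - \frac{31891}{9337} = \frac{30841}{161} - \frac{31891}{9337} = \frac{282827966}{1503257}$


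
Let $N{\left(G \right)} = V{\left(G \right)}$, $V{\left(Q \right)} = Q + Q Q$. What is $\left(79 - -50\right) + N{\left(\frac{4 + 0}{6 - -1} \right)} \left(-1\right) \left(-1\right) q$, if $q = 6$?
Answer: $\frac{6585}{49} \approx 134.39$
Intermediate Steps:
$V{\left(Q \right)} = Q + Q^{2}$
$N{\left(G \right)} = G \left(1 + G\right)$
$\left(79 - -50\right) + N{\left(\frac{4 + 0}{6 - -1} \right)} \left(-1\right) \left(-1\right) q = \left(79 - -50\right) + \frac{4 + 0}{6 - -1} \left(1 + \frac{4 + 0}{6 - -1}\right) \left(-1\right) \left(-1\right) 6 = \left(79 + 50\right) + \frac{4}{6 + \left(-2 + 3\right)} \left(1 + \frac{4}{6 + \left(-2 + 3\right)}\right) 1 \cdot 6 = 129 + \frac{4}{6 + 1} \left(1 + \frac{4}{6 + 1}\right) 6 = 129 + \frac{4}{7} \left(1 + \frac{4}{7}\right) 6 = 129 + 4 \cdot \frac{1}{7} \left(1 + 4 \cdot \frac{1}{7}\right) 6 = 129 + \frac{4 \left(1 + \frac{4}{7}\right)}{7} \cdot 6 = 129 + \frac{4}{7} \cdot \frac{11}{7} \cdot 6 = 129 + \frac{44}{49} \cdot 6 = 129 + \frac{264}{49} = \frac{6585}{49}$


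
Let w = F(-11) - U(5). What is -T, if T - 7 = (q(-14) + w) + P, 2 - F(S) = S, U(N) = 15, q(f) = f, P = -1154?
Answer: 1163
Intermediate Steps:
F(S) = 2 - S
w = -2 (w = (2 - 1*(-11)) - 1*15 = (2 + 11) - 15 = 13 - 15 = -2)
T = -1163 (T = 7 + ((-14 - 2) - 1154) = 7 + (-16 - 1154) = 7 - 1170 = -1163)
-T = -1*(-1163) = 1163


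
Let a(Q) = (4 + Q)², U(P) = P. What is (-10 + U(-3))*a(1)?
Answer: -325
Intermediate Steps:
(-10 + U(-3))*a(1) = (-10 - 3)*(4 + 1)² = -13*5² = -13*25 = -325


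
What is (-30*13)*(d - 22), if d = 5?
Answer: 6630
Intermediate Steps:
(-30*13)*(d - 22) = (-30*13)*(5 - 22) = -390*(-17) = 6630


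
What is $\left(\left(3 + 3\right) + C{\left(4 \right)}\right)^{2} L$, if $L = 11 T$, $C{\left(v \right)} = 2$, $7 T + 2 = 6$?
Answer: $\frac{2816}{7} \approx 402.29$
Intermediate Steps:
$T = \frac{4}{7}$ ($T = - \frac{2}{7} + \frac{1}{7} \cdot 6 = - \frac{2}{7} + \frac{6}{7} = \frac{4}{7} \approx 0.57143$)
$L = \frac{44}{7}$ ($L = 11 \cdot \frac{4}{7} = \frac{44}{7} \approx 6.2857$)
$\left(\left(3 + 3\right) + C{\left(4 \right)}\right)^{2} L = \left(\left(3 + 3\right) + 2\right)^{2} \cdot \frac{44}{7} = \left(6 + 2\right)^{2} \cdot \frac{44}{7} = 8^{2} \cdot \frac{44}{7} = 64 \cdot \frac{44}{7} = \frac{2816}{7}$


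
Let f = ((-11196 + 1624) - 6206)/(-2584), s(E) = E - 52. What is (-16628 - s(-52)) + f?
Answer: -21341119/1292 ≈ -16518.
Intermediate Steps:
s(E) = -52 + E
f = 7889/1292 (f = (-9572 - 6206)*(-1/2584) = -15778*(-1/2584) = 7889/1292 ≈ 6.1060)
(-16628 - s(-52)) + f = (-16628 - (-52 - 52)) + 7889/1292 = (-16628 - 1*(-104)) + 7889/1292 = (-16628 + 104) + 7889/1292 = -16524 + 7889/1292 = -21341119/1292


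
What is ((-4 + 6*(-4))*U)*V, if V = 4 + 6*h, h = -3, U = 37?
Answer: 14504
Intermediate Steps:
V = -14 (V = 4 + 6*(-3) = 4 - 18 = -14)
((-4 + 6*(-4))*U)*V = ((-4 + 6*(-4))*37)*(-14) = ((-4 - 24)*37)*(-14) = -28*37*(-14) = -1036*(-14) = 14504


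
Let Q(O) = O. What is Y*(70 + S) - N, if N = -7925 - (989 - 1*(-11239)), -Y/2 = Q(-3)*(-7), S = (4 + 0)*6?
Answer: 16205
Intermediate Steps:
S = 24 (S = 4*6 = 24)
Y = -42 (Y = -(-6)*(-7) = -2*21 = -42)
N = -20153 (N = -7925 - (989 + 11239) = -7925 - 1*12228 = -7925 - 12228 = -20153)
Y*(70 + S) - N = -42*(70 + 24) - 1*(-20153) = -42*94 + 20153 = -3948 + 20153 = 16205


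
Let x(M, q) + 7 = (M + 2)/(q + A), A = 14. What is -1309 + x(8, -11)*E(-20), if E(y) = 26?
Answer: -4213/3 ≈ -1404.3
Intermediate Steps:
x(M, q) = -7 + (2 + M)/(14 + q) (x(M, q) = -7 + (M + 2)/(q + 14) = -7 + (2 + M)/(14 + q))
-1309 + x(8, -11)*E(-20) = -1309 + ((-96 + 8 - 7*(-11))/(14 - 11))*26 = -1309 + ((-96 + 8 + 77)/3)*26 = -1309 + ((⅓)*(-11))*26 = -1309 - 11/3*26 = -1309 - 286/3 = -4213/3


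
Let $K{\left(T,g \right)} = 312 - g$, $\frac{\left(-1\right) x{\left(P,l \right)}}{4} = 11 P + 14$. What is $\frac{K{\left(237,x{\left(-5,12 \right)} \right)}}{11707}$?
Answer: $\frac{148}{11707} \approx 0.012642$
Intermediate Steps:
$x{\left(P,l \right)} = -56 - 44 P$ ($x{\left(P,l \right)} = - 4 \left(11 P + 14\right) = - 4 \left(14 + 11 P\right) = -56 - 44 P$)
$\frac{K{\left(237,x{\left(-5,12 \right)} \right)}}{11707} = \frac{312 - \left(-56 - -220\right)}{11707} = \left(312 - \left(-56 + 220\right)\right) \frac{1}{11707} = \left(312 - 164\right) \frac{1}{11707} = 148 \cdot \frac{1}{11707} = \frac{148}{11707}$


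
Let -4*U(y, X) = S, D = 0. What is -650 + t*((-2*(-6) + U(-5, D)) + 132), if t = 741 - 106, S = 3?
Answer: 361255/4 ≈ 90314.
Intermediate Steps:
U(y, X) = -3/4 (U(y, X) = -1/4*3 = -3/4)
t = 635
-650 + t*((-2*(-6) + U(-5, D)) + 132) = -650 + 635*((-2*(-6) - 3/4) + 132) = -650 + 635*((12 - 3/4) + 132) = -650 + 635*(45/4 + 132) = -650 + 635*(573/4) = -650 + 363855/4 = 361255/4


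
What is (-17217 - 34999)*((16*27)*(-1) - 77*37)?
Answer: 171320696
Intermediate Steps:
(-17217 - 34999)*((16*27)*(-1) - 77*37) = -52216*(432*(-1) - 2849) = -52216*(-432 - 2849) = -52216*(-3281) = 171320696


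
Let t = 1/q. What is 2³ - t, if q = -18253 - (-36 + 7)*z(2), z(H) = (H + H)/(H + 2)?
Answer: 145793/18224 ≈ 8.0001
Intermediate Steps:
z(H) = 2*H/(2 + H) (z(H) = (2*H)/(2 + H) = 2*H/(2 + H))
q = -18224 (q = -18253 - (-36 + 7)*2*2/(2 + 2) = -18253 - (-29)*2*2/4 = -18253 - (-29)*2*2*(¼) = -18253 - (-29) = -18253 - 1*(-29) = -18253 + 29 = -18224)
t = -1/18224 (t = 1/(-18224) = -1/18224 ≈ -5.4873e-5)
2³ - t = 2³ - 1*(-1/18224) = 8 + 1/18224 = 145793/18224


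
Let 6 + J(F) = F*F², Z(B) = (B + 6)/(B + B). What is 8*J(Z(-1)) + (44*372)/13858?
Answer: -1190533/6929 ≈ -171.82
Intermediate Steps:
Z(B) = (6 + B)/(2*B) (Z(B) = (6 + B)/((2*B)) = (6 + B)*(1/(2*B)) = (6 + B)/(2*B))
J(F) = -6 + F³ (J(F) = -6 + F*F² = -6 + F³)
8*J(Z(-1)) + (44*372)/13858 = 8*(-6 + ((½)*(6 - 1)/(-1))³) + (44*372)/13858 = 8*(-6 + ((½)*(-1)*5)³) + 16368*(1/13858) = 8*(-6 + (-5/2)³) + 8184/6929 = 8*(-6 - 125/8) + 8184/6929 = 8*(-173/8) + 8184/6929 = -173 + 8184/6929 = -1190533/6929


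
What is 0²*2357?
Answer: 0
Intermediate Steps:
0²*2357 = 0*2357 = 0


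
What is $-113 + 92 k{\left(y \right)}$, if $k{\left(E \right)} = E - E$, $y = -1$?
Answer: $-113$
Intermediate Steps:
$k{\left(E \right)} = 0$
$-113 + 92 k{\left(y \right)} = -113 + 92 \cdot 0 = -113 + 0 = -113$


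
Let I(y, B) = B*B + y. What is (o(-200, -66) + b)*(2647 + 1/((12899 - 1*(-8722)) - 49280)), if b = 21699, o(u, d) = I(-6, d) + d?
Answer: 1902303044676/27659 ≈ 6.8777e+7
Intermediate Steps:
I(y, B) = y + B² (I(y, B) = B² + y = y + B²)
o(u, d) = -6 + d + d² (o(u, d) = (-6 + d²) + d = -6 + d + d²)
(o(-200, -66) + b)*(2647 + 1/((12899 - 1*(-8722)) - 49280)) = ((-6 - 66 + (-66)²) + 21699)*(2647 + 1/((12899 - 1*(-8722)) - 49280)) = ((-6 - 66 + 4356) + 21699)*(2647 + 1/((12899 + 8722) - 49280)) = (4284 + 21699)*(2647 + 1/(21621 - 49280)) = 25983*(2647 + 1/(-27659)) = 25983*(2647 - 1/27659) = 25983*(73213372/27659) = 1902303044676/27659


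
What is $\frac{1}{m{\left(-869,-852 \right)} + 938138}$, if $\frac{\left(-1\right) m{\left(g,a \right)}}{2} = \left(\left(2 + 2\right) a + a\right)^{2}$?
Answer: $- \frac{1}{35357062} \approx -2.8283 \cdot 10^{-8}$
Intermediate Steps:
$m{\left(g,a \right)} = - 50 a^{2}$ ($m{\left(g,a \right)} = - 2 \left(\left(2 + 2\right) a + a\right)^{2} = - 2 \left(4 a + a\right)^{2} = - 2 \left(5 a\right)^{2} = - 2 \cdot 25 a^{2} = - 50 a^{2}$)
$\frac{1}{m{\left(-869,-852 \right)} + 938138} = \frac{1}{- 50 \left(-852\right)^{2} + 938138} = \frac{1}{\left(-50\right) 725904 + 938138} = \frac{1}{-36295200 + 938138} = \frac{1}{-35357062} = - \frac{1}{35357062}$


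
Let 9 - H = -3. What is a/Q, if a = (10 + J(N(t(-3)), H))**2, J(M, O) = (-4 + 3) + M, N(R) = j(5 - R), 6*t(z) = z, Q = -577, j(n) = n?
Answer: -841/2308 ≈ -0.36438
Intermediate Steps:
H = 12 (H = 9 - 1*(-3) = 9 + 3 = 12)
t(z) = z/6
N(R) = 5 - R
J(M, O) = -1 + M
a = 841/4 (a = (10 + (-1 + (5 - (-3)/6)))**2 = (10 + (-1 + (5 - 1*(-1/2))))**2 = (10 + (-1 + (5 + 1/2)))**2 = (10 + (-1 + 11/2))**2 = (10 + 9/2)**2 = (29/2)**2 = 841/4 ≈ 210.25)
a/Q = (841/4)/(-577) = (841/4)*(-1/577) = -841/2308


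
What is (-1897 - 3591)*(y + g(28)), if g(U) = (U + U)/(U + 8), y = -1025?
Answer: 50549968/9 ≈ 5.6167e+6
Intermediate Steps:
g(U) = 2*U/(8 + U) (g(U) = (2*U)/(8 + U) = 2*U/(8 + U))
(-1897 - 3591)*(y + g(28)) = (-1897 - 3591)*(-1025 + 2*28/(8 + 28)) = -5488*(-1025 + 2*28/36) = -5488*(-1025 + 2*28*(1/36)) = -5488*(-1025 + 14/9) = -5488*(-9211/9) = 50549968/9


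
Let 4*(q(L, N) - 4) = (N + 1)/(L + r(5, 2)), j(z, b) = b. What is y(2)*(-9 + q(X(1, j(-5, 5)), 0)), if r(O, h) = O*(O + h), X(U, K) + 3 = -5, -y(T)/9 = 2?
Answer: 539/6 ≈ 89.833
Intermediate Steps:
y(T) = -18 (y(T) = -9*2 = -18)
X(U, K) = -8 (X(U, K) = -3 - 5 = -8)
q(L, N) = 4 + (1 + N)/(4*(35 + L)) (q(L, N) = 4 + ((N + 1)/(L + 5*(5 + 2)))/4 = 4 + ((1 + N)/(L + 5*7))/4 = 4 + ((1 + N)/(L + 35))/4 = 4 + ((1 + N)/(35 + L))/4 = 4 + (1 + N)/(4*(35 + L)))
y(2)*(-9 + q(X(1, j(-5, 5)), 0)) = -18*(-9 + (561 + 0 + 16*(-8))/(4*(35 - 8))) = -18*(-9 + (¼)*(561 + 0 - 128)/27) = -18*(-9 + (¼)*(1/27)*433) = -18*(-9 + 433/108) = -18*(-539/108) = 539/6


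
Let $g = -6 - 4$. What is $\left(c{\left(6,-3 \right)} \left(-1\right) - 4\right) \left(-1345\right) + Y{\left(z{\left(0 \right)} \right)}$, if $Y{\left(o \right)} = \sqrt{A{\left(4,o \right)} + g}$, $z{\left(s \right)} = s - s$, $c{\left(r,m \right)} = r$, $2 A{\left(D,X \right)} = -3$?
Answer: $13450 + \frac{i \sqrt{46}}{2} \approx 13450.0 + 3.3912 i$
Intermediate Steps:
$A{\left(D,X \right)} = - \frac{3}{2}$ ($A{\left(D,X \right)} = \frac{1}{2} \left(-3\right) = - \frac{3}{2}$)
$g = -10$
$z{\left(s \right)} = 0$
$Y{\left(o \right)} = \frac{i \sqrt{46}}{2}$ ($Y{\left(o \right)} = \sqrt{- \frac{3}{2} - 10} = \sqrt{- \frac{23}{2}} = \frac{i \sqrt{46}}{2}$)
$\left(c{\left(6,-3 \right)} \left(-1\right) - 4\right) \left(-1345\right) + Y{\left(z{\left(0 \right)} \right)} = \left(6 \left(-1\right) - 4\right) \left(-1345\right) + \frac{i \sqrt{46}}{2} = \left(-6 - 4\right) \left(-1345\right) + \frac{i \sqrt{46}}{2} = \left(-10\right) \left(-1345\right) + \frac{i \sqrt{46}}{2} = 13450 + \frac{i \sqrt{46}}{2}$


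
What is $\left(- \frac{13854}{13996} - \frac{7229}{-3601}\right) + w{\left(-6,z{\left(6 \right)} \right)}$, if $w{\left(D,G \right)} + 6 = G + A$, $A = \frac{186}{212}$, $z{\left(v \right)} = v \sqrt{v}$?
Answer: $- \frac{2741295581}{667794647} + 6 \sqrt{6} \approx 10.592$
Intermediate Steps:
$z{\left(v \right)} = v^{\frac{3}{2}}$
$A = \frac{93}{106}$ ($A = 186 \cdot \frac{1}{212} = \frac{93}{106} \approx 0.87736$)
$w{\left(D,G \right)} = - \frac{543}{106} + G$ ($w{\left(D,G \right)} = -6 + \left(G + \frac{93}{106}\right) = -6 + \left(\frac{93}{106} + G\right) = - \frac{543}{106} + G$)
$\left(- \frac{13854}{13996} - \frac{7229}{-3601}\right) + w{\left(-6,z{\left(6 \right)} \right)} = \left(- \frac{13854}{13996} - \frac{7229}{-3601}\right) - \left(\frac{543}{106} - 6^{\frac{3}{2}}\right) = \left(\left(-13854\right) \frac{1}{13996} - - \frac{7229}{3601}\right) - \left(\frac{543}{106} - 6 \sqrt{6}\right) = \left(- \frac{6927}{6998} + \frac{7229}{3601}\right) - \left(\frac{543}{106} - 6 \sqrt{6}\right) = \frac{25644415}{25199798} - \left(\frac{543}{106} - 6 \sqrt{6}\right) = - \frac{2741295581}{667794647} + 6 \sqrt{6}$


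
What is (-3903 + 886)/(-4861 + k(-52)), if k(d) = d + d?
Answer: 3017/4965 ≈ 0.60765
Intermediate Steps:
k(d) = 2*d
(-3903 + 886)/(-4861 + k(-52)) = (-3903 + 886)/(-4861 + 2*(-52)) = -3017/(-4861 - 104) = -3017/(-4965) = -3017*(-1/4965) = 3017/4965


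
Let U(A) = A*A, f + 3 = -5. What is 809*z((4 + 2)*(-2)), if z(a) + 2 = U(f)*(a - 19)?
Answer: -1606674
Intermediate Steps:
f = -8 (f = -3 - 5 = -8)
U(A) = A²
z(a) = -1218 + 64*a (z(a) = -2 + (-8)²*(a - 19) = -2 + 64*(-19 + a) = -2 + (-1216 + 64*a) = -1218 + 64*a)
809*z((4 + 2)*(-2)) = 809*(-1218 + 64*((4 + 2)*(-2))) = 809*(-1218 + 64*(6*(-2))) = 809*(-1218 + 64*(-12)) = 809*(-1218 - 768) = 809*(-1986) = -1606674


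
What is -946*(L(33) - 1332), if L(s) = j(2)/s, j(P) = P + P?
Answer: 3779872/3 ≈ 1.2600e+6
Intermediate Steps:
j(P) = 2*P
L(s) = 4/s (L(s) = (2*2)/s = 4/s)
-946*(L(33) - 1332) = -946*(4/33 - 1332) = -946*(-43952/33) = 3779872/3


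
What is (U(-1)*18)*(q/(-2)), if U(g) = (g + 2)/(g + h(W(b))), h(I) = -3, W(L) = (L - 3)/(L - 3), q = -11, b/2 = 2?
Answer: -99/4 ≈ -24.750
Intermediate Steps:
b = 4 (b = 2*2 = 4)
W(L) = 1 (W(L) = (-3 + L)/(-3 + L) = 1)
U(g) = (2 + g)/(-3 + g) (U(g) = (g + 2)/(g - 3) = (2 + g)/(-3 + g))
(U(-1)*18)*(q/(-2)) = (((2 - 1)/(-3 - 1))*18)*(-11/(-2)) = ((1/(-4))*18)*(-11*(-½)) = (-¼*1*18)*(11/2) = -¼*18*(11/2) = -9/2*11/2 = -99/4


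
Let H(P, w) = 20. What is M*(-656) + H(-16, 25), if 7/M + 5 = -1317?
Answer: 15516/661 ≈ 23.474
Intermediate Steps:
M = -7/1322 (M = 7/(-5 - 1317) = 7/(-1322) = 7*(-1/1322) = -7/1322 ≈ -0.0052950)
M*(-656) + H(-16, 25) = -7/1322*(-656) + 20 = 2296/661 + 20 = 15516/661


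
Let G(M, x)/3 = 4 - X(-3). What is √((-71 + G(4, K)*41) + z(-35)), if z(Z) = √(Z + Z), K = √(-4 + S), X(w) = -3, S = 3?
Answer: √(790 + I*√70) ≈ 28.107 + 0.1488*I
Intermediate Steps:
K = I (K = √(-4 + 3) = √(-1) = I ≈ 1.0*I)
G(M, x) = 21 (G(M, x) = 3*(4 - 1*(-3)) = 3*(4 + 3) = 3*7 = 21)
z(Z) = √2*√Z (z(Z) = √(2*Z) = √2*√Z)
√((-71 + G(4, K)*41) + z(-35)) = √((-71 + 21*41) + √2*√(-35)) = √((-71 + 861) + √2*(I*√35)) = √(790 + I*√70)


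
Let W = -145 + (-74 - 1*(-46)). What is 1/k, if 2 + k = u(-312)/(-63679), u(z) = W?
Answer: -63679/127185 ≈ -0.50068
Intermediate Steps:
W = -173 (W = -145 + (-74 + 46) = -145 - 28 = -173)
u(z) = -173
k = -127185/63679 (k = -2 - 173/(-63679) = -2 - 173*(-1/63679) = -2 + 173/63679 = -127185/63679 ≈ -1.9973)
1/k = 1/(-127185/63679) = -63679/127185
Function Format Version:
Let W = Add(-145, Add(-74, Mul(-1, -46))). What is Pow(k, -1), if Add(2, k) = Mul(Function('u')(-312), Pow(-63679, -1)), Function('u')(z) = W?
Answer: Rational(-63679, 127185) ≈ -0.50068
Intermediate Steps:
W = -173 (W = Add(-145, Add(-74, 46)) = Add(-145, -28) = -173)
Function('u')(z) = -173
k = Rational(-127185, 63679) (k = Add(-2, Mul(-173, Pow(-63679, -1))) = Add(-2, Mul(-173, Rational(-1, 63679))) = Add(-2, Rational(173, 63679)) = Rational(-127185, 63679) ≈ -1.9973)
Pow(k, -1) = Pow(Rational(-127185, 63679), -1) = Rational(-63679, 127185)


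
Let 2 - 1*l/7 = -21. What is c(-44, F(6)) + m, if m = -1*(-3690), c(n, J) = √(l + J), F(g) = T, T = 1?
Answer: 3690 + 9*√2 ≈ 3702.7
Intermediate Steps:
l = 161 (l = 14 - 7*(-21) = 14 + 147 = 161)
F(g) = 1
c(n, J) = √(161 + J)
m = 3690
c(-44, F(6)) + m = √(161 + 1) + 3690 = √162 + 3690 = 9*√2 + 3690 = 3690 + 9*√2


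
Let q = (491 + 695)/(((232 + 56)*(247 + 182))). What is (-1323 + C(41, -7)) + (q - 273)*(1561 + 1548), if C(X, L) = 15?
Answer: -52511771803/61776 ≈ -8.5004e+5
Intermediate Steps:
q = 593/61776 (q = 1186/((288*429)) = 1186/123552 = 1186*(1/123552) = 593/61776 ≈ 0.0095992)
(-1323 + C(41, -7)) + (q - 273)*(1561 + 1548) = (-1323 + 15) + (593/61776 - 273)*(1561 + 1548) = -1308 - 16864255/61776*3109 = -1308 - 52430968795/61776 = -52511771803/61776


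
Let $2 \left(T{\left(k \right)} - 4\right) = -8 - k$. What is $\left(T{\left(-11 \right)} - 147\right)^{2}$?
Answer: $\frac{80089}{4} \approx 20022.0$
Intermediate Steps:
$T{\left(k \right)} = - \frac{k}{2}$ ($T{\left(k \right)} = 4 + \frac{-8 - k}{2} = 4 - \left(4 + \frac{k}{2}\right) = - \frac{k}{2}$)
$\left(T{\left(-11 \right)} - 147\right)^{2} = \left(\left(- \frac{1}{2}\right) \left(-11\right) - 147\right)^{2} = \left(\frac{11}{2} - 147\right)^{2} = \left(- \frac{283}{2}\right)^{2} = \frac{80089}{4}$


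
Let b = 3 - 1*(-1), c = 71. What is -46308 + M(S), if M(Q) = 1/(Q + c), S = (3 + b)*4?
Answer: -4584491/99 ≈ -46308.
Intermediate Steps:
b = 4 (b = 3 + 1 = 4)
S = 28 (S = (3 + 4)*4 = 7*4 = 28)
M(Q) = 1/(71 + Q) (M(Q) = 1/(Q + 71) = 1/(71 + Q))
-46308 + M(S) = -46308 + 1/(71 + 28) = -46308 + 1/99 = -4584491/99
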